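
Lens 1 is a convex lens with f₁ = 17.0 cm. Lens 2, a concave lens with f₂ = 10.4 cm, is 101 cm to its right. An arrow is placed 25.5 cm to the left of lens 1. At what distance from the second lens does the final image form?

Lens 1: 1/d_i1 = 1/f₁ − 1/d_o1 = 1/(17.0) − 1/(25.5) = 0.01961, so d_i1 = 51.00 cm.
The intermediate image is 51.00 cm to the right of lens 1, which is 101 − (51.00) = 50.00 cm to the left of lens 2, so d_o2 = +50.00 cm.
Lens 2 is diverging, so f₂ = −10.4 cm.
Lens 2: 1/d_i2 = 1/f₂ − 1/d_o2 = 1/(-10.4) − 1/(50.00) = -0.1162, so d_i2 = -8.61 cm.
The final image is virtual, 8.61 cm to the left of lens 2 (overall magnification ≈ -0.34).

8.61 cm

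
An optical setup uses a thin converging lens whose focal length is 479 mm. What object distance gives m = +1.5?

160 mm

m = −d_i/d_o ⇒ d_i = −m·d_o.
1/f = 1/d_o + 1/d_i = 1/d_o − 1/(m·d_o) = (1 − 1/m)/d_o, so d_o = f(1 − 1/m) = (479.0)(1 − 1/(+1.5)) = 160 mm.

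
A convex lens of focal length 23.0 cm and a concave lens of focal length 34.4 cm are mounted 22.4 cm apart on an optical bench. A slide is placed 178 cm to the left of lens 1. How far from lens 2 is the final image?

Lens 1: 1/d_i1 = 1/f₁ − 1/d_o1 = 1/(23.0) − 1/(178) = 0.03786, so d_i1 = 26.41 cm.
The intermediate image is 26.41 cm to the right of lens 1, which lies 4.010 cm to the right of lens 2 — a virtual object — so d_o2 = −4.010 cm.
Lens 2 is diverging, so f₂ = −34.4 cm.
Lens 2: 1/d_i2 = 1/f₂ − 1/d_o2 = 1/(-34.4) − 1/(-4.010) = 0.2203, so d_i2 = 4.54 cm.
The final image is real, 4.54 cm to the right of lens 2 (overall magnification ≈ -0.17).

4.54 cm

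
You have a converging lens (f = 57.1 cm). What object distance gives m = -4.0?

m = −d_i/d_o ⇒ d_i = −m·d_o.
1/f = 1/d_o + 1/d_i = 1/d_o − 1/(m·d_o) = (1 − 1/m)/d_o, so d_o = f(1 − 1/m) = (57.10)(1 − 1/(-4.0)) = 71.4 cm.

71.4 cm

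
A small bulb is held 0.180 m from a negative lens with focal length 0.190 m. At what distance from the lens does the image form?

For a negative lens, f = -0.190 m.
Lens equation: 1/d_i = 1/f − 1/d_o = 1/(-0.1900) − 1/(0.180) = -5.263 − 5.556 = -10.82, so d_i = -0.0924 m.
The image is virtual, upright and reduced, on the same side as the object.

0.0924 m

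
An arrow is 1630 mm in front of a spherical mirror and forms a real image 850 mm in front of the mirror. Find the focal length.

f = 559 mm (concave)

Real image ⇒ d_i = +850 mm.
1/f = 1/d_o + 1/d_i = 1/(1630) + 1/(850) = 0.001790, so f = 559 mm.
Since f is positive, the spherical mirror is concave.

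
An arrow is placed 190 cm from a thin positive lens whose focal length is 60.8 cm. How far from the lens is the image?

Lens equation: 1/d_i = 1/f − 1/d_o = 1/(60.80) − 1/(190) = 0.01645 − 0.005263 = 0.01118, so d_i = 89.4 cm.
The image is real, inverted and reduced, on the far side of the lens.

89.4 cm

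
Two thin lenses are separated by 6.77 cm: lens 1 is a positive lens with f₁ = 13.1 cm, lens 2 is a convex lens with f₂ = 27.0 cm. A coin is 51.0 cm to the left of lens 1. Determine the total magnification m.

Lens 1: 1/d_i1 = 1/(13.1) − 1/(51.0) = 0.05673, so d_i1 = 17.63 cm; m₁ = −d_i1/d_o1 = -0.3457.
d_o2 = 6.77 − (17.63) = -10.86 cm (virtual object).
Lens 2: 1/d_i2 = 1/(27.0) − 1/(-10.86) = 0.1291, so d_i2 = 7.745 cm; m₂ = −d_i2/d_o2 = +0.7132.
m = m₁·m₂ = (-0.3457)(+0.7132) = -0.247.

m = -0.247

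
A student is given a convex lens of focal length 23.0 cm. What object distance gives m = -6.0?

m = −d_i/d_o ⇒ d_i = −m·d_o.
1/f = 1/d_o + 1/d_i = 1/d_o − 1/(m·d_o) = (1 − 1/m)/d_o, so d_o = f(1 − 1/m) = (23.00)(1 − 1/(-6.0)) = 26.8 cm.

26.8 cm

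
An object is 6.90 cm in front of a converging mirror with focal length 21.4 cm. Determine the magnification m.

1/d_i = 1/f − 1/d_o = 1/(21.40) − 1/(6.90) = -0.09820, so d_i = -10.18 cm.
m = −d_i/d_o = −(-10.18)/(6.90) = +1.48.
The image is virtual, upright and enlarged, behind the mirror.

m = +1.48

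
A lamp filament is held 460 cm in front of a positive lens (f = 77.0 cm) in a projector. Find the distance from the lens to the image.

Lens equation: 1/q = 1/f − 1/p = 1/(77.00) − 1/(460) = 0.01299 − 0.002174 = 0.01081, so q = 92.5 cm.
The image is real, inverted and reduced, on the far side of the lens.

92.5 cm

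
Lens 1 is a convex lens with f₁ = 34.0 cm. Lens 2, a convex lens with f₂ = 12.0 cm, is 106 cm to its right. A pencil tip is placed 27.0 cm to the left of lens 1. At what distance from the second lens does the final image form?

Lens 1: 1/d_i1 = 1/f₁ − 1/d_o1 = 1/(34.0) − 1/(27.0) = -0.007625, so d_i1 = -131.1 cm.
The intermediate image is 131.1 cm to the left of lens 1 (virtual), which is 106 − (-131.1) = 237.1 cm to the left of lens 2, so d_o2 = +237.1 cm.
Lens 2: 1/d_i2 = 1/f₂ − 1/d_o2 = 1/(12.0) − 1/(237.1) = 0.07912, so d_i2 = 12.6 cm.
The final image is real, 12.6 cm to the right of lens 2 (overall magnification ≈ -0.26).

12.6 cm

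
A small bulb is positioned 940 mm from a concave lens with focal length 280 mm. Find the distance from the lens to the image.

216 mm

For a concave lens, f = -280 mm.
Thin-lens equation: 1/q = 1/f − 1/p = 1/(-280.0) − 1/(940) = -0.003571 − 0.001064 = -0.004635, so q = -216 mm.
The image is virtual, upright and reduced, on the same side as the object.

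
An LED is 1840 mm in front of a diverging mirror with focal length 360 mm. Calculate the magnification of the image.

m = +0.164

For a diverging mirror, f = -360 mm.
1/d_i = 1/f − 1/d_o = 1/(-360.0) − 1/(1840) = -0.003321, so d_i = -301.1 mm.
m = −d_i/d_o = −(-301.1)/(1840) = +0.164.
The image is virtual, upright and reduced, behind the mirror.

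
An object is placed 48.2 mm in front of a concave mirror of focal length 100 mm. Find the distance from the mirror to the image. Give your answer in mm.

93.1 mm

Mirror equation: 1/q = 1/f − 1/p = 1/(100.0) − 1/(48.2) = 0.01000 − 0.02075 = -0.01075, so q = -93.1 mm.
The image is virtual, upright and enlarged, behind the mirror.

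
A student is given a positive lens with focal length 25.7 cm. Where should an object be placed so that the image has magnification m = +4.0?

19.3 cm

m = −d_i/d_o ⇒ d_i = −m·d_o.
1/f = 1/d_o + 1/d_i = 1/d_o − 1/(m·d_o) = (1 − 1/m)/d_o, so d_o = f(1 − 1/m) = (25.70)(1 − 1/(+4.0)) = 19.3 cm.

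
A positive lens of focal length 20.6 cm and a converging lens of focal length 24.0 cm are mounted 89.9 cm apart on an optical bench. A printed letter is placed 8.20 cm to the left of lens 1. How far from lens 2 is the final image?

31.2 cm

Lens 1: 1/d_i1 = 1/f₁ − 1/d_o1 = 1/(20.6) − 1/(8.20) = -0.07341, so d_i1 = -13.62 cm.
The intermediate image is 13.62 cm to the left of lens 1 (virtual), which is 89.9 − (-13.62) = 103.5 cm to the left of lens 2, so d_o2 = +103.5 cm.
Lens 2: 1/d_i2 = 1/f₂ − 1/d_o2 = 1/(24.0) − 1/(103.5) = 0.03200, so d_i2 = 31.2 cm.
The final image is real, 31.2 cm to the right of lens 2 (overall magnification ≈ -0.50).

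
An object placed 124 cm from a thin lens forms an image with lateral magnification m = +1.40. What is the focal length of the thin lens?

m = −d_i/d_o ⇒ d_i = −m·d_o = −(+1.40)·(124) = -173.6 cm.
1/f = 1/d_o + 1/d_i = 1/(124) + 1/(-173.6) = 0.002304, so f = 434 cm.
Since f is positive, the thin lens is converging.

f = 434 cm (converging)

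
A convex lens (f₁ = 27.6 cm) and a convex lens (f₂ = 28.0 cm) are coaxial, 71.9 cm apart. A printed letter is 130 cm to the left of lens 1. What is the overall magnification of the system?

Lens 1: 1/d_i1 = 1/(27.6) − 1/(130) = 0.02854, so d_i1 = 35.04 cm; m₁ = −d_i1/d_o1 = -0.2695.
d_o2 = 71.9 − (35.04) = 36.86 cm.
Lens 2: 1/d_i2 = 1/(28.0) − 1/(36.86) = 0.008585, so d_i2 = 116.5 cm; m₂ = −d_i2/d_o2 = -3.160.
m = m₁·m₂ = (-0.2695)(-3.160) = +0.852.

m = +0.852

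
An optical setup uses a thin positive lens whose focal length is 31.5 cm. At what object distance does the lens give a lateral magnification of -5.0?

m = −d_i/d_o ⇒ d_i = −m·d_o.
1/f = 1/d_o + 1/d_i = 1/d_o − 1/(m·d_o) = (1 − 1/m)/d_o, so d_o = f(1 − 1/m) = (31.50)(1 − 1/(-5.0)) = 37.8 cm.

37.8 cm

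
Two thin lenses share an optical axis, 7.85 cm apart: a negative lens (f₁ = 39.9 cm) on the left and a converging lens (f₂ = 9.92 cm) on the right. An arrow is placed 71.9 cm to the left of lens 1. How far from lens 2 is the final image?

Lens 1 is diverging, so f₁ = −39.9 cm.
Lens 1: 1/d_i1 = 1/f₁ − 1/d_o1 = 1/(-39.9) − 1/(71.9) = -0.03897, so d_i1 = -25.66 cm.
The intermediate image is 25.66 cm to the left of lens 1 (virtual), which is 7.85 − (-25.66) = 33.51 cm to the left of lens 2, so d_o2 = +33.51 cm.
Lens 2: 1/d_i2 = 1/f₂ − 1/d_o2 = 1/(9.92) − 1/(33.51) = 0.07096, so d_i2 = 14.1 cm.
The final image is real, 14.1 cm to the right of lens 2 (overall magnification ≈ -0.15).

14.1 cm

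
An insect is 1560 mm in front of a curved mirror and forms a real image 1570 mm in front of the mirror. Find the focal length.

Real image ⇒ d_i = +1570 mm.
1/f = 1/d_o + 1/d_i = 1/(1560) + 1/(1570) = 0.001278, so f = 782 mm.
Since f is positive, the curved mirror is concave.

f = 782 mm (concave)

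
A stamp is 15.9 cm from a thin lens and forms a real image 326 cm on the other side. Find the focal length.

Real image ⇒ d_i = +326 cm.
1/f = 1/d_o + 1/d_i = 1/(15.9) + 1/(326) = 0.06596, so f = 15.2 cm.
Since f is positive, the thin lens is converging.

f = 15.2 cm (converging)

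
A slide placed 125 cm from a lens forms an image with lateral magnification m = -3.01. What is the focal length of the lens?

m = −d_i/d_o ⇒ d_i = −m·d_o = −(-3.01)·(125) = 376.2 cm.
1/f = 1/d_o + 1/d_i = 1/(125) + 1/(376.2) = 0.01066, so f = 93.8 cm.
Since f is positive, the lens is converging.

f = 93.8 cm (converging)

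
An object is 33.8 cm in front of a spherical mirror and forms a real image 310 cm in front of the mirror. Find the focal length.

Real image ⇒ d_i = +310 cm.
1/f = 1/d_o + 1/d_i = 1/(33.8) + 1/(310) = 0.03281, so f = 30.5 cm.
Since f is positive, the spherical mirror is concave.

f = 30.5 cm (concave)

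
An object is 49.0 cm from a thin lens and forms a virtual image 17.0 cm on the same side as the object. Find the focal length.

Virtual image ⇒ d_i = −17.0 cm.
1/f = 1/d_o + 1/d_i = 1/(49.0) + 1/(-17.0) = -0.03842, so f = -26.0 cm.
Since f is negative, the thin lens is diverging.

f = -26.0 cm (diverging)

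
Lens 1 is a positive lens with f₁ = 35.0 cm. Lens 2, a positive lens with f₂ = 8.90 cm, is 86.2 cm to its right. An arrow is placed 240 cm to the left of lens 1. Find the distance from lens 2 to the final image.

11.1 cm

Lens 1: 1/d_i1 = 1/f₁ − 1/d_o1 = 1/(35.0) − 1/(240) = 0.02440, so d_i1 = 40.98 cm.
The intermediate image is 40.98 cm to the right of lens 1, which is 86.2 − (40.98) = 45.22 cm to the left of lens 2, so d_o2 = +45.22 cm.
Lens 2: 1/d_i2 = 1/f₂ − 1/d_o2 = 1/(8.90) − 1/(45.22) = 0.09025, so d_i2 = 11.1 cm.
The final image is real, 11.1 cm to the right of lens 2 (overall magnification ≈ 0.042).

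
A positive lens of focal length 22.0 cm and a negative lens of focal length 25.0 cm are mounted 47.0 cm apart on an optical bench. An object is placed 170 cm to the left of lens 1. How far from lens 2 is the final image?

11.6 cm

Lens 1: 1/d_i1 = 1/f₁ − 1/d_o1 = 1/(22.0) − 1/(170) = 0.03957, so d_i1 = 25.27 cm.
The intermediate image is 25.27 cm to the right of lens 1, which is 47.0 − (25.27) = 21.73 cm to the left of lens 2, so d_o2 = +21.73 cm.
Lens 2 is diverging, so f₂ = −25.0 cm.
Lens 2: 1/d_i2 = 1/f₂ − 1/d_o2 = 1/(-25.0) − 1/(21.73) = -0.08602, so d_i2 = -11.6 cm.
The final image is virtual, 11.6 cm to the left of lens 2 (overall magnification ≈ -0.080).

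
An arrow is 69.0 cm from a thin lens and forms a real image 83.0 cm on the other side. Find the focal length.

f = 37.7 cm (converging)

Real image ⇒ d_i = +83.0 cm.
1/f = 1/d_o + 1/d_i = 1/(69.0) + 1/(83.0) = 0.02654, so f = 37.7 cm.
Since f is positive, the thin lens is converging.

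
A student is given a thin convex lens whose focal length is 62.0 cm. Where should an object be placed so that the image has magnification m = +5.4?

50.5 cm

m = −d_i/d_o ⇒ d_i = −m·d_o.
1/f = 1/d_o + 1/d_i = 1/d_o − 1/(m·d_o) = (1 − 1/m)/d_o, so d_o = f(1 − 1/m) = (62.00)(1 − 1/(+5.4)) = 50.5 cm.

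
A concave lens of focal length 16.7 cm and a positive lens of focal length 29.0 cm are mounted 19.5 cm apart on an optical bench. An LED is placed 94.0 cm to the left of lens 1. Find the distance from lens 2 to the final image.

Lens 1 is diverging, so f₁ = −16.7 cm.
Lens 1: 1/d_i1 = 1/f₁ − 1/d_o1 = 1/(-16.7) − 1/(94.0) = -0.07052, so d_i1 = -14.18 cm.
The intermediate image is 14.18 cm to the left of lens 1 (virtual), which is 19.5 − (-14.18) = 33.68 cm to the left of lens 2, so d_o2 = +33.68 cm.
Lens 2: 1/d_i2 = 1/f₂ − 1/d_o2 = 1/(29.0) − 1/(33.68) = 0.004792, so d_i2 = 209 cm.
The final image is real, 209 cm to the right of lens 2 (overall magnification ≈ -0.93).

209 cm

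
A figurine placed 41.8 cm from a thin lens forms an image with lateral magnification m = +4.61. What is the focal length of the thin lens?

f = 53.4 cm (converging)

m = −d_i/d_o ⇒ d_i = −m·d_o = −(+4.61)·(41.8) = -192.7 cm.
1/f = 1/d_o + 1/d_i = 1/(41.8) + 1/(-192.7) = 0.01873, so f = 53.4 cm.
Since f is positive, the thin lens is converging.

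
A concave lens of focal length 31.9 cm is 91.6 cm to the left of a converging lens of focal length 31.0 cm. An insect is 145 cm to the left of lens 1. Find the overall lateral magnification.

f₁ = −31.9 cm (diverging).
Lens 1: 1/d_i1 = 1/(-31.9) − 1/(145) = -0.03824, so d_i1 = -26.15 cm; m₁ = −d_i1/d_o1 = +0.1803.
d_o2 = 91.6 − (-26.15) = 117.8 cm.
Lens 2: 1/d_i2 = 1/(31.0) − 1/(117.8) = 0.02377, so d_i2 = 42.07 cm; m₂ = −d_i2/d_o2 = -0.3571.
m = m₁·m₂ = (+0.1803)(-0.3571) = -0.0644.

m = -0.0644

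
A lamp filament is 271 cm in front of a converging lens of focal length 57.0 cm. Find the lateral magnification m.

1/d_i = 1/f − 1/d_o = 1/(57.00) − 1/(271) = 0.01385, so d_i = 72.18 cm.
m = −d_i/d_o = −(72.18)/(271) = -0.266.
The image is real, inverted and reduced, on the far side of the lens.

m = -0.266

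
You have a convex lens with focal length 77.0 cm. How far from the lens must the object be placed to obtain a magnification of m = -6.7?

88.5 cm

m = −d_i/d_o ⇒ d_i = −m·d_o.
1/f = 1/d_o + 1/d_i = 1/d_o − 1/(m·d_o) = (1 − 1/m)/d_o, so d_o = f(1 − 1/m) = (77.00)(1 − 1/(-6.7)) = 88.5 cm.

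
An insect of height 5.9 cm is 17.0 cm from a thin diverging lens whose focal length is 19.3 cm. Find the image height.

3.14 cm

For a diverging lens, f = -19.3 cm.
1/d_i = 1/f − 1/d_o = 1/(-19.30) − 1/(17.0) = -0.1106, so d_i = -9.039 cm.
m = −d_i/d_o = +0.5317.
|h_i| = |m|·h_o = 0.5317 × 5.9 = 3.14 cm. The image is virtual, upright and reduced, on the same side as the object.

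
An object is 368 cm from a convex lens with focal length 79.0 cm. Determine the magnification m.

1/d_i = 1/f − 1/d_o = 1/(79.00) − 1/(368) = 0.009941, so d_i = 100.6 cm.
m = −d_i/d_o = −(100.6)/(368) = -0.273.
The image is real, inverted and reduced, on the far side of the lens.

m = -0.273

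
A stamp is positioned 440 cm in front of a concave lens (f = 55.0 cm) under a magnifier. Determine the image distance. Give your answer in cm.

For a concave lens, f = -55.0 cm.
Thin-lens equation: 1/q = 1/f − 1/p = 1/(-55.00) − 1/(440) = -0.01818 − 0.002273 = -0.02045, so q = -48.9 cm.
The image is virtual, upright and reduced, on the same side as the object.

48.9 cm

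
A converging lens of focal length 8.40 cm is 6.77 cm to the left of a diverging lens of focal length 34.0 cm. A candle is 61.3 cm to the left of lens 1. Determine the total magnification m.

m = -0.174

Lens 1: 1/d_i1 = 1/(8.40) − 1/(61.3) = 0.1027, so d_i1 = 9.734 cm; m₁ = −d_i1/d_o1 = -0.1588.
d_o2 = 6.77 − (9.734) = -2.964 cm (virtual object).
f₂ = −34.0 cm (diverging).
Lens 2: 1/d_i2 = 1/(-34.0) − 1/(-2.964) = 0.3080, so d_i2 = 3.247 cm; m₂ = −d_i2/d_o2 = +1.096.
m = m₁·m₂ = (-0.1588)(+1.096) = -0.174.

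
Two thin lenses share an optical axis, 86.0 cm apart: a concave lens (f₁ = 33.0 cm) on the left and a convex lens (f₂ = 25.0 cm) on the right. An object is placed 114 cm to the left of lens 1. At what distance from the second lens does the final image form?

Lens 1 is diverging, so f₁ = −33.0 cm.
Lens 1: 1/d_i1 = 1/f₁ − 1/d_o1 = 1/(-33.0) − 1/(114) = -0.03907, so d_i1 = -25.59 cm.
The intermediate image is 25.59 cm to the left of lens 1 (virtual), which is 86.0 − (-25.59) = 111.6 cm to the left of lens 2, so d_o2 = +111.6 cm.
Lens 2: 1/d_i2 = 1/f₂ − 1/d_o2 = 1/(25.0) − 1/(111.6) = 0.03104, so d_i2 = 32.2 cm.
The final image is real, 32.2 cm to the right of lens 2 (overall magnification ≈ -0.065).

32.2 cm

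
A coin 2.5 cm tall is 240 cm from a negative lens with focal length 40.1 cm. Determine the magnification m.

m = +0.143

For a negative lens, f = -40.1 cm.
1/d_i = 1/f − 1/d_o = 1/(-40.10) − 1/(240) = -0.02910, so d_i = -34.36 cm.
m = −d_i/d_o = −(-34.36)/(240) = +0.143.
The image is virtual, upright and reduced, on the same side as the object.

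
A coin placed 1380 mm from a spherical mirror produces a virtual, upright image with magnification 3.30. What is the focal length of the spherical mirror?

f = 1980 mm (concave)

m = −d_i/d_o ⇒ d_i = −m·d_o = −(+3.30)·(1380) = -4554 mm.
1/f = 1/d_o + 1/d_i = 1/(1380) + 1/(-4554) = 0.0005051, so f = 1980 mm.
Since f is positive, the spherical mirror is concave.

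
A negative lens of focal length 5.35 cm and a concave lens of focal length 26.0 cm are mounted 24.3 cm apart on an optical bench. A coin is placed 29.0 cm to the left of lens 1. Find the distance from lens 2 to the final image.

13.7 cm

Lens 1 is diverging, so f₁ = −5.35 cm.
Lens 1: 1/d_i1 = 1/f₁ − 1/d_o1 = 1/(-5.35) − 1/(29.0) = -0.2214, so d_i1 = -4.517 cm.
The intermediate image is 4.517 cm to the left of lens 1 (virtual), which is 24.3 − (-4.517) = 28.82 cm to the left of lens 2, so d_o2 = +28.82 cm.
Lens 2 is diverging, so f₂ = −26.0 cm.
Lens 2: 1/d_i2 = 1/f₂ − 1/d_o2 = 1/(-26.0) − 1/(28.82) = -0.07316, so d_i2 = -13.7 cm.
The final image is virtual, 13.7 cm to the left of lens 2 (overall magnification ≈ 0.074).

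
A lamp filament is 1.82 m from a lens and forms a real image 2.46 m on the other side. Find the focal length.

Real image ⇒ d_i = +2.46 m.
1/f = 1/d_o + 1/d_i = 1/(1.82) + 1/(2.46) = 0.9560, so f = 1.05 m.
Since f is positive, the lens is converging.

f = 1.05 m (converging)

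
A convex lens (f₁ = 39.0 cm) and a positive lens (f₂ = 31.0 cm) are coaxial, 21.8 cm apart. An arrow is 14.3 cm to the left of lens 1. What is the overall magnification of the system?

Lens 1: 1/d_i1 = 1/(39.0) − 1/(14.3) = -0.04429, so d_i1 = -22.58 cm; m₁ = −d_i1/d_o1 = +1.579.
d_o2 = 21.8 − (-22.58) = 44.38 cm.
Lens 2: 1/d_i2 = 1/(31.0) − 1/(44.38) = 0.009725, so d_i2 = 102.8 cm; m₂ = −d_i2/d_o2 = -2.317.
m = m₁·m₂ = (+1.579)(-2.317) = -3.66.

m = -3.66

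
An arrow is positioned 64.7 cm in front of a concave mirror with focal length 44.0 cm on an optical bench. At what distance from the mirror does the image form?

Mirror equation: 1/q = 1/f − 1/p = 1/(44.00) − 1/(64.7) = 0.02273 − 0.01546 = 0.007271, so q = 138 cm.
The image is real, inverted and enlarged, in front of the mirror.

138 cm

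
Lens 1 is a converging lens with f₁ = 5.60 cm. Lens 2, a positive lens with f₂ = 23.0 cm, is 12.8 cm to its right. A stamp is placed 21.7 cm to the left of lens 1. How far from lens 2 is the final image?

Lens 1: 1/d_i1 = 1/f₁ − 1/d_o1 = 1/(5.60) − 1/(21.7) = 0.1325, so d_i1 = 7.548 cm.
The intermediate image is 7.548 cm to the right of lens 1, which is 12.8 − (7.548) = 5.252 cm to the left of lens 2, so d_o2 = +5.252 cm.
Lens 2: 1/d_i2 = 1/f₂ − 1/d_o2 = 1/(23.0) − 1/(5.252) = -0.1469, so d_i2 = -6.81 cm.
The final image is virtual, 6.81 cm to the left of lens 2 (overall magnification ≈ -0.45).

6.81 cm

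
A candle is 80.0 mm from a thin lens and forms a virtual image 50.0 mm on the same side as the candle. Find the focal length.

f = -133 mm (diverging)

Virtual image ⇒ d_i = −50.0 mm.
1/f = 1/d_o + 1/d_i = 1/(80.0) + 1/(-50.0) = -0.007500, so f = -133 mm.
Since f is negative, the thin lens is diverging.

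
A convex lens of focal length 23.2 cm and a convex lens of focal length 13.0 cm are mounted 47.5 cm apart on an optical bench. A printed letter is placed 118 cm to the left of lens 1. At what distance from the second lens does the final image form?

43.1 cm

Lens 1: 1/d_i1 = 1/f₁ − 1/d_o1 = 1/(23.2) − 1/(118) = 0.03463, so d_i1 = 28.88 cm.
The intermediate image is 28.88 cm to the right of lens 1, which is 47.5 − (28.88) = 18.62 cm to the left of lens 2, so d_o2 = +18.62 cm.
Lens 2: 1/d_i2 = 1/f₂ − 1/d_o2 = 1/(13.0) − 1/(18.62) = 0.02322, so d_i2 = 43.1 cm.
The final image is real, 43.1 cm to the right of lens 2 (overall magnification ≈ 0.57).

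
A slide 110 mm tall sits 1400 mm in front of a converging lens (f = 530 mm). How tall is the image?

67.0 mm

1/d_i = 1/f − 1/d_o = 1/(530.0) − 1/(1400) = 0.001173, so d_i = 852.9 mm.
m = −d_i/d_o = -0.6092.
|h_i| = |m|·h_o = 0.6092 × 110 = 67.0 mm. The image is real, inverted and reduced, on the far side of the lens.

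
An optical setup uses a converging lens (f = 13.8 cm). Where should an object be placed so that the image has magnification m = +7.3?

m = −d_i/d_o ⇒ d_i = −m·d_o.
1/f = 1/d_o + 1/d_i = 1/d_o − 1/(m·d_o) = (1 − 1/m)/d_o, so d_o = f(1 − 1/m) = (13.80)(1 − 1/(+7.3)) = 11.9 cm.

11.9 cm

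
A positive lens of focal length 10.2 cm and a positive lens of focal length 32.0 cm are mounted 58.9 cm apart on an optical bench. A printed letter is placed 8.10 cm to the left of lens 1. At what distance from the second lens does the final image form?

Lens 1: 1/d_i1 = 1/f₁ − 1/d_o1 = 1/(10.2) − 1/(8.10) = -0.02542, so d_i1 = -39.34 cm.
The intermediate image is 39.34 cm to the left of lens 1 (virtual), which is 58.9 − (-39.34) = 98.24 cm to the left of lens 2, so d_o2 = +98.24 cm.
Lens 2: 1/d_i2 = 1/f₂ − 1/d_o2 = 1/(32.0) − 1/(98.24) = 0.02107, so d_i2 = 47.5 cm.
The final image is real, 47.5 cm to the right of lens 2 (overall magnification ≈ -2.3).

47.5 cm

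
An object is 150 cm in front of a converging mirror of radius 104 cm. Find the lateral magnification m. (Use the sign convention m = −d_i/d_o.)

f = R/2 = 104/2 = 52.00 cm.
1/d_i = 1/f − 1/d_o = 1/(52.00) − 1/(150) = 0.01256, so d_i = 79.59 cm.
m = −d_i/d_o = −(79.59)/(150) = -0.531.
The image is real, inverted and reduced, in front of the mirror.

m = -0.531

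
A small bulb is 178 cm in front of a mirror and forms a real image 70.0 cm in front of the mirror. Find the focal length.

f = 50.2 cm (concave)

Real image ⇒ d_i = +70.0 cm.
1/f = 1/d_o + 1/d_i = 1/(178) + 1/(70.0) = 0.01990, so f = 50.2 cm.
Since f is positive, the mirror is concave.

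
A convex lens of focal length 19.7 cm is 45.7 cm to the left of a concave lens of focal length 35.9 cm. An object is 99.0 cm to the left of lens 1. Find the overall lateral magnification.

Lens 1: 1/d_i1 = 1/(19.7) − 1/(99.0) = 0.04066, so d_i1 = 24.59 cm; m₁ = −d_i1/d_o1 = -0.2484.
d_o2 = 45.7 − (24.59) = 21.11 cm.
f₂ = −35.9 cm (diverging).
Lens 2: 1/d_i2 = 1/(-35.9) − 1/(21.11) = -0.07523, so d_i2 = -13.29 cm; m₂ = −d_i2/d_o2 = +0.6297.
m = m₁·m₂ = (-0.2484)(+0.6297) = -0.156.

m = -0.156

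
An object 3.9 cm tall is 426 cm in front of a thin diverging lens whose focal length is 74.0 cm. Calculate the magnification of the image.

For a diverging lens, f = -74.0 cm.
1/d_i = 1/f − 1/d_o = 1/(-74.00) − 1/(426) = -0.01586, so d_i = -63.05 cm.
m = −d_i/d_o = −(-63.05)/(426) = +0.148.
The image is virtual, upright and reduced, on the same side as the object.

m = +0.148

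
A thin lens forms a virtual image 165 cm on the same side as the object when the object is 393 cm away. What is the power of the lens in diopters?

Virtual image ⇒ d_i = −165 cm.
1/f = 1/d_o + 1/d_i = 1/(393) + 1/(-165) = -0.003516 cm⁻¹.
f = -284.4 cm = -2.844 m, so P = 1/f = -0.352 D.

P = -0.352 D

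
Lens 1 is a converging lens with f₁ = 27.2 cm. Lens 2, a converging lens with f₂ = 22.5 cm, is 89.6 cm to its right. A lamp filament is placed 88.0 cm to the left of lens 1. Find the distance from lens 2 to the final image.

40.8 cm

Lens 1: 1/d_i1 = 1/f₁ − 1/d_o1 = 1/(27.2) − 1/(88.0) = 0.02540, so d_i1 = 39.37 cm.
The intermediate image is 39.37 cm to the right of lens 1, which is 89.6 − (39.37) = 50.23 cm to the left of lens 2, so d_o2 = +50.23 cm.
Lens 2: 1/d_i2 = 1/f₂ − 1/d_o2 = 1/(22.5) − 1/(50.23) = 0.02454, so d_i2 = 40.8 cm.
The final image is real, 40.8 cm to the right of lens 2 (overall magnification ≈ 0.36).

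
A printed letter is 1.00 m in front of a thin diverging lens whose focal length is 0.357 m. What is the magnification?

m = +0.263

For a diverging lens, f = -0.357 m.
1/d_i = 1/f − 1/d_o = 1/(-0.3570) − 1/(1.00) = -3.801, so d_i = -0.2631 m.
m = −d_i/d_o = −(-0.2631)/(1.00) = +0.263.
The image is virtual, upright and reduced, on the same side as the object.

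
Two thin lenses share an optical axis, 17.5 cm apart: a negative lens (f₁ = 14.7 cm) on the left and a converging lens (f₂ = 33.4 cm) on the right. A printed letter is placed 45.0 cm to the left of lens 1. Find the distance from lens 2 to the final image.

Lens 1 is diverging, so f₁ = −14.7 cm.
Lens 1: 1/d_i1 = 1/f₁ − 1/d_o1 = 1/(-14.7) − 1/(45.0) = -0.09025, so d_i1 = -11.08 cm.
The intermediate image is 11.08 cm to the left of lens 1 (virtual), which is 17.5 − (-11.08) = 28.58 cm to the left of lens 2, so d_o2 = +28.58 cm.
Lens 2: 1/d_i2 = 1/f₂ − 1/d_o2 = 1/(33.4) − 1/(28.58) = -0.005049, so d_i2 = -198 cm.
The final image is virtual, 198 cm to the left of lens 2 (overall magnification ≈ 1.7).

198 cm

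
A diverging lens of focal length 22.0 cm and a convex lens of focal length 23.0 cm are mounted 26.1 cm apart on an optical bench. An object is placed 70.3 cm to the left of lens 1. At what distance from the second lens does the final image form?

49.6 cm

Lens 1 is diverging, so f₁ = −22.0 cm.
Lens 1: 1/d_i1 = 1/f₁ − 1/d_o1 = 1/(-22.0) − 1/(70.3) = -0.05968, so d_i1 = -16.76 cm.
The intermediate image is 16.76 cm to the left of lens 1 (virtual), which is 26.1 − (-16.76) = 42.86 cm to the left of lens 2, so d_o2 = +42.86 cm.
Lens 2: 1/d_i2 = 1/f₂ − 1/d_o2 = 1/(23.0) − 1/(42.86) = 0.02015, so d_i2 = 49.6 cm.
The final image is real, 49.6 cm to the right of lens 2 (overall magnification ≈ -0.28).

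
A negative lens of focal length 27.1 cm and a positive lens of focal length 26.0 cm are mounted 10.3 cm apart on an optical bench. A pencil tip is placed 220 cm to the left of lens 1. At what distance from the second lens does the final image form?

Lens 1 is diverging, so f₁ = −27.1 cm.
Lens 1: 1/d_i1 = 1/f₁ − 1/d_o1 = 1/(-27.1) − 1/(220) = -0.04145, so d_i1 = -24.13 cm.
The intermediate image is 24.13 cm to the left of lens 1 (virtual), which is 10.3 − (-24.13) = 34.43 cm to the left of lens 2, so d_o2 = +34.43 cm.
Lens 2: 1/d_i2 = 1/f₂ − 1/d_o2 = 1/(26.0) − 1/(34.43) = 0.009417, so d_i2 = 106 cm.
The final image is real, 106 cm to the right of lens 2 (overall magnification ≈ -0.34).

106 cm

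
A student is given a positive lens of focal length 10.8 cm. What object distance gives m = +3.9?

8.03 cm

m = −d_i/d_o ⇒ d_i = −m·d_o.
1/f = 1/d_o + 1/d_i = 1/d_o − 1/(m·d_o) = (1 − 1/m)/d_o, so d_o = f(1 − 1/m) = (10.80)(1 − 1/(+3.9)) = 8.03 cm.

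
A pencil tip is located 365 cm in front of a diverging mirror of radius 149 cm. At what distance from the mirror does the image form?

f = R/2 = 149/2 = 74.50 cm; for a diverging mirror, f = -74.50 cm.
Mirror equation: 1/s_i = 1/f − 1/s_o = 1/(-74.50) − 1/(365) = -0.01342 − 0.002740 = -0.01616, so s_i = -61.9 cm.
The image is virtual, upright and reduced, behind the mirror.

61.9 cm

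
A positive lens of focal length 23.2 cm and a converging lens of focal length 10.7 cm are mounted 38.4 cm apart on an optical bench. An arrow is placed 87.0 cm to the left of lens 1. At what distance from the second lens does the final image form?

Lens 1: 1/d_i1 = 1/f₁ − 1/d_o1 = 1/(23.2) − 1/(87.0) = 0.03161, so d_i1 = 31.64 cm.
The intermediate image is 31.64 cm to the right of lens 1, which is 38.4 − (31.64) = 6.760 cm to the left of lens 2, so d_o2 = +6.760 cm.
Lens 2: 1/d_i2 = 1/f₂ − 1/d_o2 = 1/(10.7) − 1/(6.760) = -0.05447, so d_i2 = -18.4 cm.
The final image is virtual, 18.4 cm to the left of lens 2 (overall magnification ≈ -0.99).

18.4 cm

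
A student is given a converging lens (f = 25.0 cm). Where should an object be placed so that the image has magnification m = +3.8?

18.4 cm

m = −d_i/d_o ⇒ d_i = −m·d_o.
1/f = 1/d_o + 1/d_i = 1/d_o − 1/(m·d_o) = (1 − 1/m)/d_o, so d_o = f(1 − 1/m) = (25.00)(1 − 1/(+3.8)) = 18.4 cm.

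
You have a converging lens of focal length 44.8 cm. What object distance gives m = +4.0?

m = −d_i/d_o ⇒ d_i = −m·d_o.
1/f = 1/d_o + 1/d_i = 1/d_o − 1/(m·d_o) = (1 − 1/m)/d_o, so d_o = f(1 − 1/m) = (44.80)(1 − 1/(+4.0)) = 33.6 cm.

33.6 cm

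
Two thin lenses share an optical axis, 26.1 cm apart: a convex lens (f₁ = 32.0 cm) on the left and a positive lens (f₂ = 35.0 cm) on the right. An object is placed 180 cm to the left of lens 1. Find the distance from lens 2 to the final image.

9.38 cm

Lens 1: 1/d_i1 = 1/f₁ − 1/d_o1 = 1/(32.0) − 1/(180) = 0.02569, so d_i1 = 38.92 cm.
The intermediate image is 38.92 cm to the right of lens 1, which lies 12.82 cm to the right of lens 2 — a virtual object — so d_o2 = −12.82 cm.
Lens 2: 1/d_i2 = 1/f₂ − 1/d_o2 = 1/(35.0) − 1/(-12.82) = 0.1066, so d_i2 = 9.38 cm.
The final image is real, 9.38 cm to the right of lens 2 (overall magnification ≈ -0.16).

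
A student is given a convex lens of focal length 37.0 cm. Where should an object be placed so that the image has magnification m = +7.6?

32.1 cm

m = −d_i/d_o ⇒ d_i = −m·d_o.
1/f = 1/d_o + 1/d_i = 1/d_o − 1/(m·d_o) = (1 − 1/m)/d_o, so d_o = f(1 − 1/m) = (37.00)(1 − 1/(+7.6)) = 32.1 cm.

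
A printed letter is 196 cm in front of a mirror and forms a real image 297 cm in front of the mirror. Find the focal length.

Real image ⇒ d_i = +297 cm.
1/f = 1/d_o + 1/d_i = 1/(196) + 1/(297) = 0.008469, so f = 118 cm.
Since f is positive, the mirror is concave.

f = 118 cm (concave)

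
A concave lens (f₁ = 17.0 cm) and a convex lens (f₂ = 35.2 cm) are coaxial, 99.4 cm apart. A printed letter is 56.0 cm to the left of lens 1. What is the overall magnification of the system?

f₁ = −17.0 cm (diverging).
Lens 1: 1/d_i1 = 1/(-17.0) − 1/(56.0) = -0.07668, so d_i1 = -13.04 cm; m₁ = −d_i1/d_o1 = +0.2329.
d_o2 = 99.4 − (-13.04) = 112.4 cm.
Lens 2: 1/d_i2 = 1/(35.2) − 1/(112.4) = 0.01951, so d_i2 = 51.25 cm; m₂ = −d_i2/d_o2 = -0.4560.
m = m₁·m₂ = (+0.2329)(-0.4560) = -0.106.

m = -0.106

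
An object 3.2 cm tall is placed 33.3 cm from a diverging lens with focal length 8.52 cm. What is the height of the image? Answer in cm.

0.652 cm

For a diverging lens, f = -8.52 cm.
1/d_i = 1/f − 1/d_o = 1/(-8.520) − 1/(33.3) = -0.1474, so d_i = -6.784 cm.
m = −d_i/d_o = +0.2037.
|h_i| = |m|·h_o = 0.2037 × 3.2 = 0.652 cm. The image is virtual, upright and reduced, on the same side as the object.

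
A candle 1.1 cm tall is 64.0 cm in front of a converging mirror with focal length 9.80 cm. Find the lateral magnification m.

1/d_i = 1/f − 1/d_o = 1/(9.800) − 1/(64.0) = 0.08642, so d_i = 11.57 cm.
m = −d_i/d_o = −(11.57)/(64.0) = -0.181.
The image is real, inverted and reduced, in front of the mirror.

m = -0.181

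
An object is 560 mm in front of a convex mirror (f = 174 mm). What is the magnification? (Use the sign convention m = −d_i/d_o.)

For a convex mirror, f = -174 mm.
1/d_i = 1/f − 1/d_o = 1/(-174.0) − 1/(560) = -0.007533, so d_i = -132.8 mm.
m = −d_i/d_o = −(-132.8)/(560) = +0.237.
The image is virtual, upright and reduced, behind the mirror.

m = +0.237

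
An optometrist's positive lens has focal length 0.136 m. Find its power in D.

P = 1/f = 1/(0.136 m) = +7.35 D.

P = +7.35 D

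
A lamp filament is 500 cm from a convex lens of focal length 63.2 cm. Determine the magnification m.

1/d_i = 1/f − 1/d_o = 1/(63.20) − 1/(500) = 0.01382, so d_i = 72.34 cm.
m = −d_i/d_o = −(72.34)/(500) = -0.145.
The image is real, inverted and reduced, on the far side of the lens.

m = -0.145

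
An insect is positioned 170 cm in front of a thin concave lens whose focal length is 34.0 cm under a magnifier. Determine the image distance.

For a concave lens, f = -34.0 cm.
Thin-lens equation: 1/d_i = 1/f − 1/d_o = 1/(-34.00) − 1/(170) = -0.02941 − 0.005882 = -0.03529, so d_i = -28.3 cm.
The image is virtual, upright and reduced, on the same side as the object.

28.3 cm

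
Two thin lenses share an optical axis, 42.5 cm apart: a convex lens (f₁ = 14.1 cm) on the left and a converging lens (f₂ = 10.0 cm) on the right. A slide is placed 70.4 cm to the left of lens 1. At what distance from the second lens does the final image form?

16.7 cm

Lens 1: 1/d_i1 = 1/f₁ − 1/d_o1 = 1/(14.1) − 1/(70.4) = 0.05672, so d_i1 = 17.63 cm.
The intermediate image is 17.63 cm to the right of lens 1, which is 42.5 − (17.63) = 24.87 cm to the left of lens 2, so d_o2 = +24.87 cm.
Lens 2: 1/d_i2 = 1/f₂ − 1/d_o2 = 1/(10.0) − 1/(24.87) = 0.05979, so d_i2 = 16.7 cm.
The final image is real, 16.7 cm to the right of lens 2 (overall magnification ≈ 0.17).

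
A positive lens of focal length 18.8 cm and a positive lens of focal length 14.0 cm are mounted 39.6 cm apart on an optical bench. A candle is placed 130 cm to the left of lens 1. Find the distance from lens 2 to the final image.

68.1 cm

Lens 1: 1/d_i1 = 1/f₁ − 1/d_o1 = 1/(18.8) − 1/(130) = 0.04550, so d_i1 = 21.98 cm.
The intermediate image is 21.98 cm to the right of lens 1, which is 39.6 − (21.98) = 17.62 cm to the left of lens 2, so d_o2 = +17.62 cm.
Lens 2: 1/d_i2 = 1/f₂ − 1/d_o2 = 1/(14.0) − 1/(17.62) = 0.01467, so d_i2 = 68.1 cm.
The final image is real, 68.1 cm to the right of lens 2 (overall magnification ≈ 0.65).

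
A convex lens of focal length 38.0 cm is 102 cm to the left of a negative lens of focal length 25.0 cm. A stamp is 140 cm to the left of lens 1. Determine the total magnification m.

m = -0.124

Lens 1: 1/d_i1 = 1/(38.0) − 1/(140) = 0.01917, so d_i1 = 52.16 cm; m₁ = −d_i1/d_o1 = -0.3726.
d_o2 = 102 − (52.16) = 49.84 cm.
f₂ = −25.0 cm (diverging).
Lens 2: 1/d_i2 = 1/(-25.0) − 1/(49.84) = -0.06006, so d_i2 = -16.65 cm; m₂ = −d_i2/d_o2 = +0.3340.
m = m₁·m₂ = (-0.3726)(+0.3340) = -0.124.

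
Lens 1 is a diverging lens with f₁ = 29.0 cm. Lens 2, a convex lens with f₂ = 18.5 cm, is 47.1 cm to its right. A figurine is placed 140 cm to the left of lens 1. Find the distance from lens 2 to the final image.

Lens 1 is diverging, so f₁ = −29.0 cm.
Lens 1: 1/d_i1 = 1/f₁ − 1/d_o1 = 1/(-29.0) − 1/(140) = -0.04163, so d_i1 = -24.02 cm.
The intermediate image is 24.02 cm to the left of lens 1 (virtual), which is 47.1 − (-24.02) = 71.12 cm to the left of lens 2, so d_o2 = +71.12 cm.
Lens 2: 1/d_i2 = 1/f₂ − 1/d_o2 = 1/(18.5) − 1/(71.12) = 0.03999, so d_i2 = 25.0 cm.
The final image is real, 25.0 cm to the right of lens 2 (overall magnification ≈ -0.060).

25.0 cm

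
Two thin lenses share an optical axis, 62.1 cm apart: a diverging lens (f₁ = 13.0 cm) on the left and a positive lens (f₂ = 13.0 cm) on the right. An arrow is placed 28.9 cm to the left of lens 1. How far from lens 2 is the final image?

Lens 1 is diverging, so f₁ = −13.0 cm.
Lens 1: 1/d_i1 = 1/f₁ − 1/d_o1 = 1/(-13.0) − 1/(28.9) = -0.1115, so d_i1 = -8.967 cm.
The intermediate image is 8.967 cm to the left of lens 1 (virtual), which is 62.1 − (-8.967) = 71.07 cm to the left of lens 2, so d_o2 = +71.07 cm.
Lens 2: 1/d_i2 = 1/f₂ − 1/d_o2 = 1/(13.0) − 1/(71.07) = 0.06285, so d_i2 = 15.9 cm.
The final image is real, 15.9 cm to the right of lens 2 (overall magnification ≈ -0.069).

15.9 cm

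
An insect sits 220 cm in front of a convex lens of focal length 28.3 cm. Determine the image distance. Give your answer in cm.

32.5 cm

Thin-lens equation: 1/s_i = 1/f − 1/s_o = 1/(28.30) − 1/(220) = 0.03534 − 0.004545 = 0.03079, so s_i = 32.5 cm.
The image is real, inverted and reduced, on the far side of the lens.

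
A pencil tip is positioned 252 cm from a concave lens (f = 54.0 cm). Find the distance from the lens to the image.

For a concave lens, f = -54.0 cm.
Lens equation: 1/q = 1/f − 1/p = 1/(-54.00) − 1/(252) = -0.01852 − 0.003968 = -0.02249, so q = -44.5 cm.
The image is virtual, upright and reduced, on the same side as the object.

44.5 cm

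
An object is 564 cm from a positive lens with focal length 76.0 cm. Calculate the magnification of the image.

m = -0.156

1/d_i = 1/f − 1/d_o = 1/(76.00) − 1/(564) = 0.01138, so d_i = 87.84 cm.
m = −d_i/d_o = −(87.84)/(564) = -0.156.
The image is real, inverted and reduced, on the far side of the lens.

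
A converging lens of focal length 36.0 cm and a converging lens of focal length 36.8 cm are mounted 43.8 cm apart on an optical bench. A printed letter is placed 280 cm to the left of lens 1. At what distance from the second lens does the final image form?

2.67 cm

Lens 1: 1/d_i1 = 1/f₁ − 1/d_o1 = 1/(36.0) − 1/(280) = 0.02421, so d_i1 = 41.31 cm.
The intermediate image is 41.31 cm to the right of lens 1, which is 43.8 − (41.31) = 2.490 cm to the left of lens 2, so d_o2 = +2.490 cm.
Lens 2: 1/d_i2 = 1/f₂ − 1/d_o2 = 1/(36.8) − 1/(2.490) = -0.3744, so d_i2 = -2.67 cm.
The final image is virtual, 2.67 cm to the left of lens 2 (overall magnification ≈ -0.16).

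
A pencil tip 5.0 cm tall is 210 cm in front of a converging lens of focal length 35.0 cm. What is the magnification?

1/d_i = 1/f − 1/d_o = 1/(35.00) − 1/(210) = 0.02381, so d_i = 42.00 cm.
m = −d_i/d_o = −(42.00)/(210) = -0.200.
The image is real, inverted and reduced, on the far side of the lens.

m = -0.200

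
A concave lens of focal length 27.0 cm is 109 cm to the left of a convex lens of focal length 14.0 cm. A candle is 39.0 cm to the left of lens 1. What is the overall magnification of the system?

m = -0.0516

f₁ = −27.0 cm (diverging).
Lens 1: 1/d_i1 = 1/(-27.0) − 1/(39.0) = -0.06268, so d_i1 = -15.95 cm; m₁ = −d_i1/d_o1 = +0.4090.
d_o2 = 109 − (-15.95) = 125.0 cm.
Lens 2: 1/d_i2 = 1/(14.0) − 1/(125.0) = 0.06343, so d_i2 = 15.77 cm; m₂ = −d_i2/d_o2 = -0.1261.
m = m₁·m₂ = (+0.4090)(-0.1261) = -0.0516.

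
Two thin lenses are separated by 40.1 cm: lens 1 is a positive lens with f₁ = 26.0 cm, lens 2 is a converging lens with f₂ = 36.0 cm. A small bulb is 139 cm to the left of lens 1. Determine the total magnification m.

Lens 1: 1/d_i1 = 1/(26.0) − 1/(139) = 0.03127, so d_i1 = 31.98 cm; m₁ = −d_i1/d_o1 = -0.2301.
d_o2 = 40.1 − (31.98) = 8.120 cm.
Lens 2: 1/d_i2 = 1/(36.0) − 1/(8.120) = -0.09537, so d_i2 = -10.48 cm; m₂ = −d_i2/d_o2 = +1.291.
m = m₁·m₂ = (-0.2301)(+1.291) = -0.297.

m = -0.297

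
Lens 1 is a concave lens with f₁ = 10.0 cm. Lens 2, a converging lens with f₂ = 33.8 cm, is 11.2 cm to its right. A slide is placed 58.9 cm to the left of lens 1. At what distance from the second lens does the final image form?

Lens 1 is diverging, so f₁ = −10.0 cm.
Lens 1: 1/d_i1 = 1/f₁ − 1/d_o1 = 1/(-10.0) − 1/(58.9) = -0.1170, so d_i1 = -8.549 cm.
The intermediate image is 8.549 cm to the left of lens 1 (virtual), which is 11.2 − (-8.549) = 19.75 cm to the left of lens 2, so d_o2 = +19.75 cm.
Lens 2: 1/d_i2 = 1/f₂ − 1/d_o2 = 1/(33.8) − 1/(19.75) = -0.02105, so d_i2 = -47.5 cm.
The final image is virtual, 47.5 cm to the left of lens 2 (overall magnification ≈ 0.35).

47.5 cm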